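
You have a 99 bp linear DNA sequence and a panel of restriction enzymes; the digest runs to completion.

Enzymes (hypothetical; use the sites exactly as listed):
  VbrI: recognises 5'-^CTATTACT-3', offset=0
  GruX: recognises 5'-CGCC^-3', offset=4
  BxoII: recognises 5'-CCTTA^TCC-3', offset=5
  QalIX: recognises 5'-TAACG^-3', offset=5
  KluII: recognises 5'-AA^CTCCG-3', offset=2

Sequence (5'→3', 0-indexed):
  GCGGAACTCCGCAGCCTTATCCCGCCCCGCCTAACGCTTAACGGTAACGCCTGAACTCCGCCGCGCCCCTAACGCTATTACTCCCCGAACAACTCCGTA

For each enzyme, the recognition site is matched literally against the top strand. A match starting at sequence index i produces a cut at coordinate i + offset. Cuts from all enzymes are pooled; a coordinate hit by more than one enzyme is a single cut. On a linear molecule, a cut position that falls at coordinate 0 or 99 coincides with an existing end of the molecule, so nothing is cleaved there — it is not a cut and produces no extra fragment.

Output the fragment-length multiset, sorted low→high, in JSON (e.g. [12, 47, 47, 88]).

[2,4,5,5,5,6,6,7,7,7,7,7,13,18]

Per-enzyme occurrences:
  VbrI (CTATTACT, off=0): starts [74] → cuts [74]
  GruX (CGCC, off=4): starts [22, 27, 47, 58, 63] → cuts [26, 31, 51, 62, 67]
  BxoII (CCTTATCC, off=5): starts [14] → cuts [19]
  QalIX (TAACG, off=5): starts [31, 38, 44, 69] → cuts [36, 43, 49, 74]
  KluII (AACTCCG, off=2): starts [4, 53, 90] → cuts [6, 55, 92]

Pooled cuts: [6, 19, 26, 31, 36, 43, 49, 51, 55, 62, 67, 74, 92]

Fragments:
  [0,6): 6 bp
  [6,19): 13 bp
  [19,26): 7 bp
  [26,31): 5 bp
  [31,36): 5 bp
  [36,43): 7 bp
  [43,49): 6 bp
  [49,51): 2 bp
  [51,55): 4 bp
  [55,62): 7 bp
  [62,67): 5 bp
  [67,74): 7 bp
  [74,92): 18 bp
  [92,99): 7 bp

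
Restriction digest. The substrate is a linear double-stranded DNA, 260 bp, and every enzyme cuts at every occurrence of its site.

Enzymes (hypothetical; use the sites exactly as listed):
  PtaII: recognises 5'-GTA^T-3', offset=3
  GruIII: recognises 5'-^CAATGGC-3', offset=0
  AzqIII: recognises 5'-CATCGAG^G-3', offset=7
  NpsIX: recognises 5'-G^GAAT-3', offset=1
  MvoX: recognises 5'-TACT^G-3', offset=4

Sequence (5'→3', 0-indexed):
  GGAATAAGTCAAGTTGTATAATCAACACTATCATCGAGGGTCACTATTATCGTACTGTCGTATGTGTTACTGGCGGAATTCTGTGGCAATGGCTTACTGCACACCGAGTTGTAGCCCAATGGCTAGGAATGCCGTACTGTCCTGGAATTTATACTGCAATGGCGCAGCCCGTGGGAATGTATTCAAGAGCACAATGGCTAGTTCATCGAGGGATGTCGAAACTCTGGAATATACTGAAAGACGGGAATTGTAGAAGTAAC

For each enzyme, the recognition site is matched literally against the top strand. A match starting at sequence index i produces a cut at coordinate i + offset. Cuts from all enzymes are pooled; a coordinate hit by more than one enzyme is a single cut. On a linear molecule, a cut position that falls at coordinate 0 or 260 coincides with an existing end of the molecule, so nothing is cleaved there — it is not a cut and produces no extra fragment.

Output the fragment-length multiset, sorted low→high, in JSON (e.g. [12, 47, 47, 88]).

Scan for sites:
  PtaII GTAT/3: at [15, 59, 178] ⇒ [18, 62, 181]
  GruIII CAATGGC/0: at [86, 116, 156, 191] ⇒ [86, 116, 156, 191]
  AzqIII CATCGAGG/7: at [31, 203] ⇒ [38, 210]
  NpsIX GGAAT/1: at [0, 74, 125, 143, 173, 225, 243] ⇒ [1, 75, 126, 144, 174, 226, 244]
  MvoX TACTG/4: at [52, 67, 94, 134, 151, 231] ⇒ [56, 71, 98, 138, 155, 235]

Pooled cuts: [1, 18, 38, 56, 62, 71, 75, 86, 98, 116, 126, 138, 144, 155, 156, 174, 181, 191, 210, 226, 235, 244]

Fragment lengths:
  [0,1): 1 bp
  [1,18): 17 bp
  [18,38): 20 bp
  [38,56): 18 bp
  [56,62): 6 bp
  [62,71): 9 bp
  [71,75): 4 bp
  [75,86): 11 bp
  [86,98): 12 bp
  [98,116): 18 bp
  [116,126): 10 bp
  [126,138): 12 bp
  [138,144): 6 bp
  [144,155): 11 bp
  [155,156): 1 bp
  [156,174): 18 bp
  [174,181): 7 bp
  [181,191): 10 bp
  [191,210): 19 bp
  [210,226): 16 bp
  [226,235): 9 bp
  [235,244): 9 bp
  [244,260): 16 bp

[1,1,4,6,6,7,9,9,9,10,10,11,11,12,12,16,16,17,18,18,18,19,20]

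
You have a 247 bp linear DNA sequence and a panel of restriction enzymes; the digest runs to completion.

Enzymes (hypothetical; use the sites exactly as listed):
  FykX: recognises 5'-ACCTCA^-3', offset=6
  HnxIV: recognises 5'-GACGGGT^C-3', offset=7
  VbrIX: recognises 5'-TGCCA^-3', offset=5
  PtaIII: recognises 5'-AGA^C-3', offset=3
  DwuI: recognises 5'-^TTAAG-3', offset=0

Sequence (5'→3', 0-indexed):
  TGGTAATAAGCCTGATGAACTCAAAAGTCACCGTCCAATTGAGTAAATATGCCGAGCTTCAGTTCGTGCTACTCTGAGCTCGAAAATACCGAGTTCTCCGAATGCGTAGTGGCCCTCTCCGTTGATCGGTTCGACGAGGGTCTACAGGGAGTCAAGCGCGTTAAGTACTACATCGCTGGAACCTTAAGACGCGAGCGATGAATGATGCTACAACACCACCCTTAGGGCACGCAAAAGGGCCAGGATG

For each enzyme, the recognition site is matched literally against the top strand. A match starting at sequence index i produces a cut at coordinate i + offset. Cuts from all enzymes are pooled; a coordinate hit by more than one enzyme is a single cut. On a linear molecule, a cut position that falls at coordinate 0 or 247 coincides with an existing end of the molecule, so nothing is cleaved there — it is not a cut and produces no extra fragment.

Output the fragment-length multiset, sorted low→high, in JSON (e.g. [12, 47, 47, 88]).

Site scan:
  FykX (ACCTCA, off=6): no sites
  HnxIV (GACGGGTC, off=7): no sites
  VbrIX (TGCCA, off=5): no sites
  PtaIII AGAC/3: at [186] ⇒ [189]
  DwuI TTAAG/0: at [160, 183] ⇒ [160, 183]

All cut coordinates (distinct, sorted): [160, 183, 189]

Fragments:
  [0,160): 160 bp
  [160,183): 23 bp
  [183,189): 6 bp
  [189,247): 58 bp

[6,23,58,160]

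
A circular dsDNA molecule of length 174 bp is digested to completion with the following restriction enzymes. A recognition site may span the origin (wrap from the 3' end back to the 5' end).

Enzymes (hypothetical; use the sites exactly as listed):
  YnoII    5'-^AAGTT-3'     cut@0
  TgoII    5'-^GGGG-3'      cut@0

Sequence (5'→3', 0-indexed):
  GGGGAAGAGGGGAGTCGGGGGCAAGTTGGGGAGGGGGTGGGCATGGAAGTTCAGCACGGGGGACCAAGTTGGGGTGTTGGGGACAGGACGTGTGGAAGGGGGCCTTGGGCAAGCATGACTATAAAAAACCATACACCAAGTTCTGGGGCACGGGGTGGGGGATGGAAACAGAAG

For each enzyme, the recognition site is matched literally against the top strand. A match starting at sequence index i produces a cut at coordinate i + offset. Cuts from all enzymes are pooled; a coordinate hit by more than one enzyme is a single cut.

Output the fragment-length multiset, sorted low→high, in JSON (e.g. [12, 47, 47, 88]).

Per-enzyme occurrences:
  YnoII AAGTT/0: at [22, 46, 65, 137] ⇒ [22, 46, 65, 137]
  TgoII GGGG/0: at [0, 8, 16, 17, 27, 32, 33, 57, 58, 70, 78, 97, 98, 144, 151, 156, 157, 173] ⇒ [0, 8, 16, 17, 27, 32, 33, 57, 58, 70, 78, 97, 98, 144, 151, 156, 157, 173]

Pooled cuts: [0, 8, 16, 17, 22, 27, 32, 33, 46, 57, 58, 65, 70, 78, 97, 98, 137, 144, 151, 156, 157, 173]

Fragment lengths:
  0→8: 8 bp
  8→16: 8 bp
  16→17: 1 bp
  17→22: 5 bp
  22→27: 5 bp
  27→32: 5 bp
  32→33: 1 bp
  33→46: 13 bp
  46→57: 11 bp
  57→58: 1 bp
  58→65: 7 bp
  65→70: 5 bp
  70→78: 8 bp
  78→97: 19 bp
  97→98: 1 bp
  98→137: 39 bp
  137→144: 7 bp
  144→151: 7 bp
  151→156: 5 bp
  156→157: 1 bp
  157→173: 16 bp
  173→0 (wrap): 174-173+0 = 1 bp

[1,1,1,1,1,1,5,5,5,5,5,7,7,7,8,8,8,11,13,16,19,39]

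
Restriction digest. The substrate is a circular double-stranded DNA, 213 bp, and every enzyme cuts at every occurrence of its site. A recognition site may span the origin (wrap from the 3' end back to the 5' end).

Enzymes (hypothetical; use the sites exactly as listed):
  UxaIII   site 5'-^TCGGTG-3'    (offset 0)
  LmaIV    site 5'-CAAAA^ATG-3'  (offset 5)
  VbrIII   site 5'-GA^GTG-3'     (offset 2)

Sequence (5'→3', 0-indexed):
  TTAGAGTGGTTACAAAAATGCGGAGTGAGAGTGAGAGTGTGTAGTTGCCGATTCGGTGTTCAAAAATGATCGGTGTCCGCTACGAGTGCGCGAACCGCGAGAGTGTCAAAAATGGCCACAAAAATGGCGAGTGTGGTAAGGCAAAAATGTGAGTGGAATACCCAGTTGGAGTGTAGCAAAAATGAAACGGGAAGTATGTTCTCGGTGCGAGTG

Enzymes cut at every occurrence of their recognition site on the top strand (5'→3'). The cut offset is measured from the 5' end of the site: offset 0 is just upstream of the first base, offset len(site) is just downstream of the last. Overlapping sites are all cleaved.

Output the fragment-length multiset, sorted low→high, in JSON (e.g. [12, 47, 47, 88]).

Scan for sites:
  UxaIII (TCGGTG, off=0): starts [52, 69, 201] → cuts [52, 69, 201]
  LmaIV (CAAAAATG, off=5): starts [12, 60, 106, 118, 141, 176] → cuts [17, 65, 111, 123, 146, 181]
  VbrIII (GAGTG, off=2): starts [3, 22, 28, 34, 83, 100, 128, 150, 168, 208] → cuts [5, 24, 30, 36, 85, 102, 130, 152, 170, 210]

Pooled cuts: [5, 17, 24, 30, 36, 52, 65, 69, 85, 102, 111, 123, 130, 146, 152, 170, 181, 201, 210]

Fragment lengths:
  5→17: 12 bp
  17→24: 7 bp
  24→30: 6 bp
  30→36: 6 bp
  36→52: 16 bp
  52→65: 13 bp
  65→69: 4 bp
  69→85: 16 bp
  85→102: 17 bp
  102→111: 9 bp
  111→123: 12 bp
  123→130: 7 bp
  130→146: 16 bp
  146→152: 6 bp
  152→170: 18 bp
  170→181: 11 bp
  181→201: 20 bp
  201→210: 9 bp
  210→5 (wrap): 213-210+5 = 8 bp

[4,6,6,6,7,7,8,9,9,11,12,12,13,16,16,16,17,18,20]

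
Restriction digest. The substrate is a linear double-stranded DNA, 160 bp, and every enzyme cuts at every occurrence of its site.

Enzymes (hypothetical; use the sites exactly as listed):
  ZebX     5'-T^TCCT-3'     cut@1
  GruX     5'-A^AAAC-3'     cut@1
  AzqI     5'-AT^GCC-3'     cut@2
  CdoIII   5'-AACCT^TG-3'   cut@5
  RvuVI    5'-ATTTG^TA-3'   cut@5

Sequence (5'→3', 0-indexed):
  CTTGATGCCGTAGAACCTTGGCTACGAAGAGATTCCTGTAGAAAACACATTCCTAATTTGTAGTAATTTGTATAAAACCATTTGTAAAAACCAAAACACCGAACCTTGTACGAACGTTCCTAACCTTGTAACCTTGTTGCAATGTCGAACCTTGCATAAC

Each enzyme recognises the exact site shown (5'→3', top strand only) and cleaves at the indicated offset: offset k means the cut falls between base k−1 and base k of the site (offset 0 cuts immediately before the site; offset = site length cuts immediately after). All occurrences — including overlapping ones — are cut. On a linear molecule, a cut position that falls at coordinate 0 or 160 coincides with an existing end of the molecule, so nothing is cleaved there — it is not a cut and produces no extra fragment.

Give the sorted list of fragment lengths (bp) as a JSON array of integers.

[3,4,6,6,8,8,8,9,9,10,10,10,11,12,13,15,18]

Site scan:
  ZebX (TTCCT, off=1): starts [32, 49, 116] → cuts [33, 50, 117]
  GruX (AAAAC, off=1): starts [41, 73, 86, 92] → cuts [42, 74, 87, 93]
  AzqI (ATGCC, off=2): starts [4] → cuts [6]
  CdoIII (AACCTTG, off=5): starts [13, 101, 121, 129, 147] → cuts [18, 106, 126, 134, 152]
  RvuVI (ATTTGTA, off=5): starts [55, 65, 79] → cuts [60, 70, 84]

Pooled cuts: [6, 18, 33, 42, 50, 60, 70, 74, 84, 87, 93, 106, 117, 126, 134, 152]

Fragments:
  [0,6): 6 bp
  [6,18): 12 bp
  [18,33): 15 bp
  [33,42): 9 bp
  [42,50): 8 bp
  [50,60): 10 bp
  [60,70): 10 bp
  [70,74): 4 bp
  [74,84): 10 bp
  [84,87): 3 bp
  [87,93): 6 bp
  [93,106): 13 bp
  [106,117): 11 bp
  [117,126): 9 bp
  [126,134): 8 bp
  [134,152): 18 bp
  [152,160): 8 bp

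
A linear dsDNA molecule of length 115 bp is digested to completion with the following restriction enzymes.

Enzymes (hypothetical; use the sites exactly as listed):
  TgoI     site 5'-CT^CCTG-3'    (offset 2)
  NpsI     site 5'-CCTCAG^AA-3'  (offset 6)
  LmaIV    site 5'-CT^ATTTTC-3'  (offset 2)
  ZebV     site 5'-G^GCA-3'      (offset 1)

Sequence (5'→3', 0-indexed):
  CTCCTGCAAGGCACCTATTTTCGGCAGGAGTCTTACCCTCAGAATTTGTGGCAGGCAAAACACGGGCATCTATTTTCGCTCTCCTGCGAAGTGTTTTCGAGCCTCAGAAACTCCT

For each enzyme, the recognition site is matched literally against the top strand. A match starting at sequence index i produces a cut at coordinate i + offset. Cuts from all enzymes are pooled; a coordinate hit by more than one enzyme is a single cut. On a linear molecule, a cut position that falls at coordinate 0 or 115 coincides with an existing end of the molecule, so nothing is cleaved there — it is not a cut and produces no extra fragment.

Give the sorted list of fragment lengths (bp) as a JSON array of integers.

[2,4,6,6,7,8,8,8,11,11,19,25]

Per-enzyme occurrences:
  TgoI CTCCTG/2: at [0, 80] ⇒ [2, 82]
  NpsI CCTCAGAA/6: at [36, 101] ⇒ [42, 107]
  LmaIV CTATTTTC/2: at [14, 69] ⇒ [16, 71]
  ZebV GGCA/1: at [9, 22, 49, 53, 64] ⇒ [10, 23, 50, 54, 65]

Pooled cuts: [2, 10, 16, 23, 42, 50, 54, 65, 71, 82, 107]

Fragment lengths:
  [0,2): 2 bp
  [2,10): 8 bp
  [10,16): 6 bp
  [16,23): 7 bp
  [23,42): 19 bp
  [42,50): 8 bp
  [50,54): 4 bp
  [54,65): 11 bp
  [65,71): 6 bp
  [71,82): 11 bp
  [82,107): 25 bp
  [107,115): 8 bp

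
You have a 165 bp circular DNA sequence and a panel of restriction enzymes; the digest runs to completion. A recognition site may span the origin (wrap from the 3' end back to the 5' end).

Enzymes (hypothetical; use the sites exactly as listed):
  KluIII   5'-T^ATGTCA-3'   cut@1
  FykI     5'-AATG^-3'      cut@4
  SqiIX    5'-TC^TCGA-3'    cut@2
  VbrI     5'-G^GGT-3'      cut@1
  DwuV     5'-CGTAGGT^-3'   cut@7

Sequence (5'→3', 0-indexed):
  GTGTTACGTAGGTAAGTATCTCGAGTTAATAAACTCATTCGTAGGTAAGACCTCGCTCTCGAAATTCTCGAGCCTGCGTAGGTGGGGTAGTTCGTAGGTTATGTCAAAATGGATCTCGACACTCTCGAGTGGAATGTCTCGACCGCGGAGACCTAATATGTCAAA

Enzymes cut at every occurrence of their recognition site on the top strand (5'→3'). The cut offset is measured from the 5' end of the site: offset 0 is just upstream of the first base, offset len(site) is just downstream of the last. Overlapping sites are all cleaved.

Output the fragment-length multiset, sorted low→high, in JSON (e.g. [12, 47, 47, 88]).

[1,2,2,4,7,9,9,11,12,12,14,16,19,21,26]

Per-enzyme occurrences:
  KluIII TATGTCA/1: at [99, 156] ⇒ [100, 157]
  FykI AATG/4: at [107, 132] ⇒ [111, 136]
  SqiIX TCTCGA/2: at [18, 56, 65, 113, 122, 136] ⇒ [20, 58, 67, 115, 124, 138]
  VbrI GGGT/1: at [84] ⇒ [85]
  DwuV CGTAGGT/7: at [6, 39, 76, 92] ⇒ [13, 46, 83, 99]

All cut coordinates (distinct, sorted): [13, 20, 46, 58, 67, 83, 85, 99, 100, 111, 115, 124, 136, 138, 157]

Fragment lengths:
  13→20: 7 bp
  20→46: 26 bp
  46→58: 12 bp
  58→67: 9 bp
  67→83: 16 bp
  83→85: 2 bp
  85→99: 14 bp
  99→100: 1 bp
  100→111: 11 bp
  111→115: 4 bp
  115→124: 9 bp
  124→136: 12 bp
  136→138: 2 bp
  138→157: 19 bp
  157→13 (wrap): 165-157+13 = 21 bp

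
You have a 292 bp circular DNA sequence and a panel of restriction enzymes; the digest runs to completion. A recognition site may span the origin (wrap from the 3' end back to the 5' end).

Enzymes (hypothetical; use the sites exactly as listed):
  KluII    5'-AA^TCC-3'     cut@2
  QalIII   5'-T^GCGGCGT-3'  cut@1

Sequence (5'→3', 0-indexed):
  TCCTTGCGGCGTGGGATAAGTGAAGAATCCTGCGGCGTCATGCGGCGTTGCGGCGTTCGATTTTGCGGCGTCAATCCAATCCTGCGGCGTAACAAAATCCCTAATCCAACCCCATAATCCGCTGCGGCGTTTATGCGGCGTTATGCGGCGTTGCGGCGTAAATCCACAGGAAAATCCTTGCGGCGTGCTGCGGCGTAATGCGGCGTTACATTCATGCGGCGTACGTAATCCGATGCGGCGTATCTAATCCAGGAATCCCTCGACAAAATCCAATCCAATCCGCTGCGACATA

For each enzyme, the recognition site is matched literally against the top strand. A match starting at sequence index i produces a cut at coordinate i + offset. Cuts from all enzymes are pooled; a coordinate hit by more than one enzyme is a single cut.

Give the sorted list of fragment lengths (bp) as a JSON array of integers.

Per-enzyme occurrences:
  KluII (AATCC, off=2): starts [25, 72, 77, 95, 102, 115, 160, 172, 226, 245, 253, 266, 271, 276] → cuts [27, 74, 79, 97, 104, 117, 162, 174, 228, 247, 255, 268, 273, 278]
  QalIII (TGCGGCGT, off=1): starts [4, 30, 40, 48, 63, 82, 122, 133, 143, 151, 178, 188, 198, 214, 233] → cuts [5, 31, 41, 49, 64, 83, 123, 134, 144, 152, 179, 189, 199, 215, 234]

Pooled cuts: [5, 27, 31, 41, 49, 64, 74, 79, 83, 97, 104, 117, 123, 134, 144, 152, 162, 174, 179, 189, 199, 215, 228, 234, 247, 255, 268, 273, 278]

Fragments:
  5→27: 22 bp
  27→31: 4 bp
  31→41: 10 bp
  41→49: 8 bp
  49→64: 15 bp
  64→74: 10 bp
  74→79: 5 bp
  79→83: 4 bp
  83→97: 14 bp
  97→104: 7 bp
  104→117: 13 bp
  117→123: 6 bp
  123→134: 11 bp
  134→144: 10 bp
  144→152: 8 bp
  152→162: 10 bp
  162→174: 12 bp
  174→179: 5 bp
  179→189: 10 bp
  189→199: 10 bp
  199→215: 16 bp
  215→228: 13 bp
  228→234: 6 bp
  234→247: 13 bp
  247→255: 8 bp
  255→268: 13 bp
  268→273: 5 bp
  273→278: 5 bp
  278→5 (wrap): 292-278+5 = 19 bp

[4,4,5,5,5,5,6,6,7,8,8,8,10,10,10,10,10,10,11,12,13,13,13,13,14,15,16,19,22]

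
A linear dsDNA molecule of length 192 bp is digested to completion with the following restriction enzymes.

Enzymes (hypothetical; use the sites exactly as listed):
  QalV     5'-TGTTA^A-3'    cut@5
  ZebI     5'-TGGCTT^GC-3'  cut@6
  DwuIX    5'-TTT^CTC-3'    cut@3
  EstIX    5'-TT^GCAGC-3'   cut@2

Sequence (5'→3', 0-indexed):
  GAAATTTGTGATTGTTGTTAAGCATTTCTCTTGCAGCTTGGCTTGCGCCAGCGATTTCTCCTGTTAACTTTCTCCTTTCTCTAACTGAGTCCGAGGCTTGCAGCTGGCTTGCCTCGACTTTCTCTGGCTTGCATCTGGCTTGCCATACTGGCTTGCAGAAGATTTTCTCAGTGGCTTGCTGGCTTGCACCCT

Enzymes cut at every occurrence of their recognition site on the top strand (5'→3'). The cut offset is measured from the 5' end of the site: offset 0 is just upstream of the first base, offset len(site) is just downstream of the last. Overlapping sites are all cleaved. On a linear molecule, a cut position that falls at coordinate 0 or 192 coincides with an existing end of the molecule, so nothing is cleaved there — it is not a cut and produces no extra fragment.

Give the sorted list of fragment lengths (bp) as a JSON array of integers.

Site scan:
  QalV TGTTAA/5: at [15, 61] ⇒ [20, 66]
  ZebI TGGCTTGC/6: at [38, 104, 124, 135, 148, 171, 179] ⇒ [44, 110, 130, 141, 154, 177, 185]
  DwuIX TTTCTC/3: at [24, 54, 68, 75, 118, 163] ⇒ [27, 57, 71, 78, 121, 166]
  EstIX TTGCAGC/2: at [30, 97] ⇒ [32, 99]

Pooled cuts: [20, 27, 32, 44, 57, 66, 71, 78, 99, 110, 121, 130, 141, 154, 166, 177, 185]

Fragment lengths:
  [0,20): 20 bp
  [20,27): 7 bp
  [27,32): 5 bp
  [32,44): 12 bp
  [44,57): 13 bp
  [57,66): 9 bp
  [66,71): 5 bp
  [71,78): 7 bp
  [78,99): 21 bp
  [99,110): 11 bp
  [110,121): 11 bp
  [121,130): 9 bp
  [130,141): 11 bp
  [141,154): 13 bp
  [154,166): 12 bp
  [166,177): 11 bp
  [177,185): 8 bp
  [185,192): 7 bp

[5,5,7,7,7,8,9,9,11,11,11,11,12,12,13,13,20,21]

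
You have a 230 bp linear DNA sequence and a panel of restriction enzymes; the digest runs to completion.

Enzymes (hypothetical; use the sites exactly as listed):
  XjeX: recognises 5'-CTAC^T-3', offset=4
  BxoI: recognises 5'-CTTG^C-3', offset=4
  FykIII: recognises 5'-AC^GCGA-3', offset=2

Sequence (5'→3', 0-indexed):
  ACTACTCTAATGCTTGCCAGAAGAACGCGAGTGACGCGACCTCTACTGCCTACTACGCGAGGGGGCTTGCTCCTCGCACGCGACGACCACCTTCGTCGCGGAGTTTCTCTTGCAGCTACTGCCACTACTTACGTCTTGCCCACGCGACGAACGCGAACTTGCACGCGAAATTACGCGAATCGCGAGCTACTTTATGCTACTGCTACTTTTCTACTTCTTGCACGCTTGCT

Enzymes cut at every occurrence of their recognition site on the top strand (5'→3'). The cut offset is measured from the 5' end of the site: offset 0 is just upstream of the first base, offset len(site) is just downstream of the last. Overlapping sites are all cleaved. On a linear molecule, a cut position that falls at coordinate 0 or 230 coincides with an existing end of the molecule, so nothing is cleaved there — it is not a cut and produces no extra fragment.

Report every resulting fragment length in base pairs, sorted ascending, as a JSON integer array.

Scan for sites:
  XjeX CTACT/4: at [1, 42, 49, 115, 124, 186, 196, 202, 210] ⇒ [5, 46, 53, 119, 128, 190, 200, 206, 214]
  BxoI CTTGC/4: at [12, 65, 108, 134, 157, 216, 224] ⇒ [16, 69, 112, 138, 161, 220, 228]
  FykIII ACGCGA/2: at [24, 33, 54, 77, 141, 150, 162, 172] ⇒ [26, 35, 56, 79, 143, 152, 164, 174]

Pooled cuts: [5, 16, 26, 35, 46, 53, 56, 69, 79, 112, 119, 128, 138, 143, 152, 161, 164, 174, 190, 200, 206, 214, 220, 228]

Fragments:
  [0,5): 5 bp
  [5,16): 11 bp
  [16,26): 10 bp
  [26,35): 9 bp
  [35,46): 11 bp
  [46,53): 7 bp
  [53,56): 3 bp
  [56,69): 13 bp
  [69,79): 10 bp
  [79,112): 33 bp
  [112,119): 7 bp
  [119,128): 9 bp
  [128,138): 10 bp
  [138,143): 5 bp
  [143,152): 9 bp
  [152,161): 9 bp
  [161,164): 3 bp
  [164,174): 10 bp
  [174,190): 16 bp
  [190,200): 10 bp
  [200,206): 6 bp
  [206,214): 8 bp
  [214,220): 6 bp
  [220,228): 8 bp
  [228,230): 2 bp

[2,3,3,5,5,6,6,7,7,8,8,9,9,9,9,10,10,10,10,10,11,11,13,16,33]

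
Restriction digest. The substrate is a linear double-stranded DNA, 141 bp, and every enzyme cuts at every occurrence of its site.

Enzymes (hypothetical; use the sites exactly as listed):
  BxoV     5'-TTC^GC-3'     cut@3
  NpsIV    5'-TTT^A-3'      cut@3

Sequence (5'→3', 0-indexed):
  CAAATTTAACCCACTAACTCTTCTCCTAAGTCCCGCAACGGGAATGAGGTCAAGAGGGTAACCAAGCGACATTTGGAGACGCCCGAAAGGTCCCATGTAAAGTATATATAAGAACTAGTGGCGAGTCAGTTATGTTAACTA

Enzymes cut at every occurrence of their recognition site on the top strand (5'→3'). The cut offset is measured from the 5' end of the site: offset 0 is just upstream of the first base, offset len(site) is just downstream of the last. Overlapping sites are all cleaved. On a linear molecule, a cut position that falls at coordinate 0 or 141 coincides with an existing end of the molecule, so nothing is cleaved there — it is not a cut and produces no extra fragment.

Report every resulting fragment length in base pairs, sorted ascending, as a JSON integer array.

[7,134]

Scan for sites:
  BxoV (TTCGC, off=3): no sites
  NpsIV TTTA/3: at [4] ⇒ [7]

Pooled cuts: [7]

Fragment lengths:
  [0,7): 7 bp
  [7,141): 134 bp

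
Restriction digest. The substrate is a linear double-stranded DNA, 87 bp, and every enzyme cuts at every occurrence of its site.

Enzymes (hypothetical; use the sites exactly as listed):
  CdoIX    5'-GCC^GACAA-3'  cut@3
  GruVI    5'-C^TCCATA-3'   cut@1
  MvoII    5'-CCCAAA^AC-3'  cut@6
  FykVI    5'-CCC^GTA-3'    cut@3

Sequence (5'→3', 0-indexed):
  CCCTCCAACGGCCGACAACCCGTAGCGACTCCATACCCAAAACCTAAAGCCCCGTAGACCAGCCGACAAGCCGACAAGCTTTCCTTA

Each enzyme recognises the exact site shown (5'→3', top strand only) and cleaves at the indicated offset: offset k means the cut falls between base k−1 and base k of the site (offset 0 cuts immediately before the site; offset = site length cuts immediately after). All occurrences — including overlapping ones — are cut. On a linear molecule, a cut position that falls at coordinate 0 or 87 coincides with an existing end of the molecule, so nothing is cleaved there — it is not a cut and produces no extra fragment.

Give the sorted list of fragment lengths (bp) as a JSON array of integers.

[8,8,8,11,12,12,13,15]

Site scan:
  CdoIX GCCGACAA/3: at [10, 61, 69] ⇒ [13, 64, 72]
  GruVI CTCCATA/1: at [28] ⇒ [29]
  MvoII CCCAAAAC/6: at [35] ⇒ [41]
  FykVI CCCGTA/3: at [18, 50] ⇒ [21, 53]

All cut coordinates (distinct, sorted): [13, 21, 29, 41, 53, 64, 72]

Fragments:
  [0,13): 13 bp
  [13,21): 8 bp
  [21,29): 8 bp
  [29,41): 12 bp
  [41,53): 12 bp
  [53,64): 11 bp
  [64,72): 8 bp
  [72,87): 15 bp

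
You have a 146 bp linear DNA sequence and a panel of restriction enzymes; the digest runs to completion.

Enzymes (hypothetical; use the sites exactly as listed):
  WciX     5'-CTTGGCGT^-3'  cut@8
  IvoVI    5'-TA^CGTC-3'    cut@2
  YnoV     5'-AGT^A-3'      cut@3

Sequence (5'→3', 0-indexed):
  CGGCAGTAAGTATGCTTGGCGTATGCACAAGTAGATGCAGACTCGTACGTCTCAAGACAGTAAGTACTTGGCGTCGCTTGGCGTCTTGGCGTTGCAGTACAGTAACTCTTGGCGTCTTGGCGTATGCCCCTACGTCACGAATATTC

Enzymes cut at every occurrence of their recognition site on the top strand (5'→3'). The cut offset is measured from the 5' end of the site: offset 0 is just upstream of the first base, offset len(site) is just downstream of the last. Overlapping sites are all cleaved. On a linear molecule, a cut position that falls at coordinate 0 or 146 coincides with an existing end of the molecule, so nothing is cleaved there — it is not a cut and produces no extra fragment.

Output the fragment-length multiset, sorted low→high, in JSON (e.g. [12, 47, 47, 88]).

Site scan:
  WciX (CTTGGCGT, off=8): starts [14, 66, 76, 84, 107, 115] → cuts [22, 74, 84, 92, 115, 123]
  IvoVI (TACGTC, off=2): starts [45, 130] → cuts [47, 132]
  YnoV (AGTA, off=3): starts [4, 8, 29, 58, 62, 95, 100] → cuts [7, 11, 32, 61, 65, 98, 103]

Pooled cuts: [7, 11, 22, 32, 47, 61, 65, 74, 84, 92, 98, 103, 115, 123, 132]

Fragment lengths:
  [0,7): 7 bp
  [7,11): 4 bp
  [11,22): 11 bp
  [22,32): 10 bp
  [32,47): 15 bp
  [47,61): 14 bp
  [61,65): 4 bp
  [65,74): 9 bp
  [74,84): 10 bp
  [84,92): 8 bp
  [92,98): 6 bp
  [98,103): 5 bp
  [103,115): 12 bp
  [115,123): 8 bp
  [123,132): 9 bp
  [132,146): 14 bp

[4,4,5,6,7,8,8,9,9,10,10,11,12,14,14,15]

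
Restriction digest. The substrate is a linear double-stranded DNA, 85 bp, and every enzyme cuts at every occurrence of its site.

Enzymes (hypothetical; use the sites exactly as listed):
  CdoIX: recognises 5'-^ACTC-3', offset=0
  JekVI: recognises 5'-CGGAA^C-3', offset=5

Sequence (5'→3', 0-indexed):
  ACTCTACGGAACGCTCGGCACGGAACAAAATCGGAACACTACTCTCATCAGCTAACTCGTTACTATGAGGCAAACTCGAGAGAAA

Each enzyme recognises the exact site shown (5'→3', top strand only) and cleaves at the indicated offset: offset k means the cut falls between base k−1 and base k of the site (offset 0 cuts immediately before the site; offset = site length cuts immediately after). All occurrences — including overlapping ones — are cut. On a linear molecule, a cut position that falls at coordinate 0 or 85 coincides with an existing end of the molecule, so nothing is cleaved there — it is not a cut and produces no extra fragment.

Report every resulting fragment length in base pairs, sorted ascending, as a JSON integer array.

[4,11,11,12,14,14,19]

Per-enzyme occurrences:
  CdoIX ACTC/0: at [0, 40, 54, 73] ⇒ [40, 54, 73] (position 0 is a terminus of the linear molecule — no cut)
  JekVI CGGAAC/5: at [6, 20, 31] ⇒ [11, 25, 36]

Pooled cuts: [11, 25, 36, 40, 54, 73]

Fragment lengths:
  [0,11): 11 bp
  [11,25): 14 bp
  [25,36): 11 bp
  [36,40): 4 bp
  [40,54): 14 bp
  [54,73): 19 bp
  [73,85): 12 bp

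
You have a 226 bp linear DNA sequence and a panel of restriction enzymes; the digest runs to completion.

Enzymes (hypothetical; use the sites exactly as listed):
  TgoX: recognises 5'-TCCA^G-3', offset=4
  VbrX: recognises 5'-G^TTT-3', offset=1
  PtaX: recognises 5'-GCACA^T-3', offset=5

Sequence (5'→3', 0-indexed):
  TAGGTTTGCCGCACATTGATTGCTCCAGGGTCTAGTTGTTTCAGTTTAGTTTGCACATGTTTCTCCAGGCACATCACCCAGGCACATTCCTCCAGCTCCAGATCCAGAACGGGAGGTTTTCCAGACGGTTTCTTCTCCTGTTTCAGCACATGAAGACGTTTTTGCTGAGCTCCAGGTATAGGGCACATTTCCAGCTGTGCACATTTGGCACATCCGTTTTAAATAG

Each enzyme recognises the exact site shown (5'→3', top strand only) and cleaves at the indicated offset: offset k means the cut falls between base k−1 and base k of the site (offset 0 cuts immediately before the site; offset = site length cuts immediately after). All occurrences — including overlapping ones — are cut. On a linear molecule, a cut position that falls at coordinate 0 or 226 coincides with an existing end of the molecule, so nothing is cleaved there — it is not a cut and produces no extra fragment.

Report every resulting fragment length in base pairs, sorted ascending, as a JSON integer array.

Site scan:
  TgoX (TCCAG, off=4): starts [23, 63, 90, 96, 102, 119, 170, 189] → cuts [27, 67, 94, 100, 106, 123, 174, 193]
  VbrX (GTTT, off=1): starts [3, 37, 43, 48, 58, 115, 127, 139, 157, 215] → cuts [4, 38, 44, 49, 59, 116, 128, 140, 158, 216]
  PtaX (GCACAT, off=5): starts [10, 52, 68, 81, 145, 182, 198, 207] → cuts [15, 57, 73, 86, 150, 187, 203, 212]

All cut coordinates (distinct, sorted): [4, 15, 27, 38, 44, 49, 57, 59, 67, 73, 86, 94, 100, 106, 116, 123, 128, 140, 150, 158, 174, 187, 193, 203, 212, 216]

Fragments:
  [0,4): 4 bp
  [4,15): 11 bp
  [15,27): 12 bp
  [27,38): 11 bp
  [38,44): 6 bp
  [44,49): 5 bp
  [49,57): 8 bp
  [57,59): 2 bp
  [59,67): 8 bp
  [67,73): 6 bp
  [73,86): 13 bp
  [86,94): 8 bp
  [94,100): 6 bp
  [100,106): 6 bp
  [106,116): 10 bp
  [116,123): 7 bp
  [123,128): 5 bp
  [128,140): 12 bp
  [140,150): 10 bp
  [150,158): 8 bp
  [158,174): 16 bp
  [174,187): 13 bp
  [187,193): 6 bp
  [193,203): 10 bp
  [203,212): 9 bp
  [212,216): 4 bp
  [216,226): 10 bp

[2,4,4,5,5,6,6,6,6,6,7,8,8,8,8,9,10,10,10,10,11,11,12,12,13,13,16]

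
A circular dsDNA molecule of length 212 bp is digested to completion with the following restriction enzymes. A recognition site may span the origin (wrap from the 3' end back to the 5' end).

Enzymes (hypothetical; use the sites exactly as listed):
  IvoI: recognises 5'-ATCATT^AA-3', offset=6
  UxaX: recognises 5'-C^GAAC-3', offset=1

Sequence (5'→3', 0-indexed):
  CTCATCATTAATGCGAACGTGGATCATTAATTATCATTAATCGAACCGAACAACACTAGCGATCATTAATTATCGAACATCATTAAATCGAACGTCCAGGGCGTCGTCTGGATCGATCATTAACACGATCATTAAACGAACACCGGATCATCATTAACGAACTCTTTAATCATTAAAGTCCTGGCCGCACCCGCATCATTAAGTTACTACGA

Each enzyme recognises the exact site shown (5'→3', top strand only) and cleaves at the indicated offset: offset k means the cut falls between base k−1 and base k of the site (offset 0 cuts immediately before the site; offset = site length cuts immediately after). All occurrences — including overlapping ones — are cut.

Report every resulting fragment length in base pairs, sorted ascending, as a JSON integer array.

[3,4,4,5,5,5,7,10,10,12,14,16,18,20,21,26,32]

Scan for sites:
  IvoI (ATCATTAA, off=6): starts [3, 22, 32, 61, 78, 115, 127, 149, 168, 194] → cuts [9, 28, 38, 67, 84, 121, 133, 155, 174, 200]
  UxaX (CGAAC, off=1): starts [13, 41, 46, 73, 88, 136, 157] → cuts [14, 42, 47, 74, 89, 137, 158]

All cut coordinates (distinct, sorted): [9, 14, 28, 38, 42, 47, 67, 74, 84, 89, 121, 133, 137, 155, 158, 174, 200]

Fragments:
  9→14: 5 bp
  14→28: 14 bp
  28→38: 10 bp
  38→42: 4 bp
  42→47: 5 bp
  47→67: 20 bp
  67→74: 7 bp
  74→84: 10 bp
  84→89: 5 bp
  89→121: 32 bp
  121→133: 12 bp
  133→137: 4 bp
  137→155: 18 bp
  155→158: 3 bp
  158→174: 16 bp
  174→200: 26 bp
  200→9 (wrap): 212-200+9 = 21 bp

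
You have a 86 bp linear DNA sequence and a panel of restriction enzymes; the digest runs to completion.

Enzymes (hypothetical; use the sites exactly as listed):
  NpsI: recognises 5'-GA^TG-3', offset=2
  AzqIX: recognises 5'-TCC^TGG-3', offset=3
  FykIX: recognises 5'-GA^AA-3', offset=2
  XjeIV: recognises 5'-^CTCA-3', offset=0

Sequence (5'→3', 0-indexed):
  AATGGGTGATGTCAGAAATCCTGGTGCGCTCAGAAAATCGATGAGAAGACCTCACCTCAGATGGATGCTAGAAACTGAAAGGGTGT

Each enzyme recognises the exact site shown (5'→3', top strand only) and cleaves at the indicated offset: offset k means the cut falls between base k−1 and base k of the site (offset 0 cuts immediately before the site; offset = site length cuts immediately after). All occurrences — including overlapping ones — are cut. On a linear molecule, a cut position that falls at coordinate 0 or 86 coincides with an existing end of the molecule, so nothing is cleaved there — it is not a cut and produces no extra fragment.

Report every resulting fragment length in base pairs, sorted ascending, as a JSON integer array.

Per-enzyme occurrences:
  NpsI (GATG, off=2): starts [7, 39, 59, 63] → cuts [9, 41, 61, 65]
  AzqIX (TCCTGG, off=3): starts [18] → cuts [21]
  FykIX (GAAA, off=2): starts [14, 32, 70, 76] → cuts [16, 34, 72, 78]
  XjeIV (CTCA, off=0): starts [28, 50, 55] → cuts [28, 50, 55]

All cut coordinates (distinct, sorted): [9, 16, 21, 28, 34, 41, 50, 55, 61, 65, 72, 78]

Fragments:
  [0,9): 9 bp
  [9,16): 7 bp
  [16,21): 5 bp
  [21,28): 7 bp
  [28,34): 6 bp
  [34,41): 7 bp
  [41,50): 9 bp
  [50,55): 5 bp
  [55,61): 6 bp
  [61,65): 4 bp
  [65,72): 7 bp
  [72,78): 6 bp
  [78,86): 8 bp

[4,5,5,6,6,6,7,7,7,7,8,9,9]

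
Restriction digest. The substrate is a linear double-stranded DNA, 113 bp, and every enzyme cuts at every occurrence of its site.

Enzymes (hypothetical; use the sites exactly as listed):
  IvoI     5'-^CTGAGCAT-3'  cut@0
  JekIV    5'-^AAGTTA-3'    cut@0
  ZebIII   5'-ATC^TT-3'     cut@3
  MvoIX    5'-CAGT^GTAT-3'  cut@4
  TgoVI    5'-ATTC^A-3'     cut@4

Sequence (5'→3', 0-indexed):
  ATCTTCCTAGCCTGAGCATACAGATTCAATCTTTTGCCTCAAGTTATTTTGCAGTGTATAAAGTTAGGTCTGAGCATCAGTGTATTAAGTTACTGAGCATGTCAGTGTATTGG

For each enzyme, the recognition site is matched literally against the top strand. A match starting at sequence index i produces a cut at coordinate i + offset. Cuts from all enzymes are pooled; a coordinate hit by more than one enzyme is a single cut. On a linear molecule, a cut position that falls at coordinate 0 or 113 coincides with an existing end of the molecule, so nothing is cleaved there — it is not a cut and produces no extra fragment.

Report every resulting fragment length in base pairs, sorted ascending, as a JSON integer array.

Site scan:
  IvoI CTGAGCAT/0: at [11, 69, 92] ⇒ [11, 69, 92]
  JekIV AAGTTA/0: at [40, 60, 86] ⇒ [40, 60, 86]
  ZebIII ATCTT/3: at [0, 28] ⇒ [3, 31]
  MvoIX CAGTGTAT/4: at [51, 77, 102] ⇒ [55, 81, 106]
  TgoVI ATTCA/4: at [23] ⇒ [27]

Pooled cuts: [3, 11, 27, 31, 40, 55, 60, 69, 81, 86, 92, 106]

Fragment lengths:
  [0,3): 3 bp
  [3,11): 8 bp
  [11,27): 16 bp
  [27,31): 4 bp
  [31,40): 9 bp
  [40,55): 15 bp
  [55,60): 5 bp
  [60,69): 9 bp
  [69,81): 12 bp
  [81,86): 5 bp
  [86,92): 6 bp
  [92,106): 14 bp
  [106,113): 7 bp

[3,4,5,5,6,7,8,9,9,12,14,15,16]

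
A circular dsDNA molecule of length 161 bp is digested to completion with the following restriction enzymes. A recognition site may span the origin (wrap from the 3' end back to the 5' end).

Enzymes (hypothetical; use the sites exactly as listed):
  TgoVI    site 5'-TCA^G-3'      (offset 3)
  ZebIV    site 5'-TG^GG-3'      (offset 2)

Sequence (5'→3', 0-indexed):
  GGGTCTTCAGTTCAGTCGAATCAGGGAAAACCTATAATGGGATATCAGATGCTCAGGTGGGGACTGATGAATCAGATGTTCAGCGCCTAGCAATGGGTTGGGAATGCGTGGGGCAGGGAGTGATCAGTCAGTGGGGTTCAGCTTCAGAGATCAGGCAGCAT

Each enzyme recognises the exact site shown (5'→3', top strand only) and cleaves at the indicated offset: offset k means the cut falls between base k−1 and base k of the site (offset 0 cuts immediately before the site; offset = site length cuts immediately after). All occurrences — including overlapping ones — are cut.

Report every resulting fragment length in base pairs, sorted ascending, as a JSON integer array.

Per-enzyme occurrences:
  TgoVI TCAG/3: at [6, 11, 20, 44, 52, 71, 79, 123, 127, 137, 143, 150] ⇒ [9, 14, 23, 47, 55, 74, 82, 126, 130, 140, 146, 153]
  ZebIV TGGG/2: at [37, 57, 93, 98, 108, 131, 160] ⇒ [1, 39, 59, 95, 100, 110, 133]

Pooled cuts: [1, 9, 14, 23, 39, 47, 55, 59, 74, 82, 95, 100, 110, 126, 130, 133, 140, 146, 153]

Fragment lengths:
  1→9: 8 bp
  9→14: 5 bp
  14→23: 9 bp
  23→39: 16 bp
  39→47: 8 bp
  47→55: 8 bp
  55→59: 4 bp
  59→74: 15 bp
  74→82: 8 bp
  82→95: 13 bp
  95→100: 5 bp
  100→110: 10 bp
  110→126: 16 bp
  126→130: 4 bp
  130→133: 3 bp
  133→140: 7 bp
  140→146: 6 bp
  146→153: 7 bp
  153→1 (wrap): 161-153+1 = 9 bp

[3,4,4,5,5,6,7,7,8,8,8,8,9,9,10,13,15,16,16]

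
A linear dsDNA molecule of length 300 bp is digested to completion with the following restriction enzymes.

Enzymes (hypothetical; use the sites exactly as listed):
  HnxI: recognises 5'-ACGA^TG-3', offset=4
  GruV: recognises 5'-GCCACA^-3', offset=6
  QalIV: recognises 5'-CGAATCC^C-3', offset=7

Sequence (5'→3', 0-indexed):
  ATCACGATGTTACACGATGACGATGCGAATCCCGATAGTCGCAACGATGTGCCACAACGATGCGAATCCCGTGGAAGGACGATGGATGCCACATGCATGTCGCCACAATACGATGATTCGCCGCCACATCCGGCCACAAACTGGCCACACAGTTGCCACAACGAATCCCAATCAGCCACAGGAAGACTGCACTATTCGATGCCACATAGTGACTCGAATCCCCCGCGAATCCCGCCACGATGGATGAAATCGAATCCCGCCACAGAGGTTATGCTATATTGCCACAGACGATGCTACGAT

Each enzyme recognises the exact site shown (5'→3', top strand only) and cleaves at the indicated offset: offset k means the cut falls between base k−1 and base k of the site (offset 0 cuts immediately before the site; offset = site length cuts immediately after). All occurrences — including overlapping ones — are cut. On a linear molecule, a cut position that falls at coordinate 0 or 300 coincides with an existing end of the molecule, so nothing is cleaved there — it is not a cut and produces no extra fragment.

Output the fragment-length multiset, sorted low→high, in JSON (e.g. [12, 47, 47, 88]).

[4,5,6,6,7,7,8,8,9,9,9,9,10,10,11,11,11,11,12,13,14,15,15,15,17,22,26]

Site scan:
  HnxI ACGATG/4: at [3, 13, 19, 43, 56, 78, 109, 236, 287] ⇒ [7, 17, 23, 47, 60, 82, 113, 240, 291]
  GruV GCCACA/6: at [50, 87, 101, 122, 132, 143, 154, 174, 200, 258, 280] ⇒ [56, 93, 107, 128, 138, 149, 160, 180, 206, 264, 286]
  QalIV CGAATCCC/7: at [25, 62, 161, 214, 225, 250] ⇒ [32, 69, 168, 221, 232, 257]

All cut coordinates (distinct, sorted): [7, 17, 23, 32, 47, 56, 60, 69, 82, 93, 107, 113, 128, 138, 149, 160, 168, 180, 206, 221, 232, 240, 257, 264, 286, 291]

Fragment lengths:
  [0,7): 7 bp
  [7,17): 10 bp
  [17,23): 6 bp
  [23,32): 9 bp
  [32,47): 15 bp
  [47,56): 9 bp
  [56,60): 4 bp
  [60,69): 9 bp
  [69,82): 13 bp
  [82,93): 11 bp
  [93,107): 14 bp
  [107,113): 6 bp
  [113,128): 15 bp
  [128,138): 10 bp
  [138,149): 11 bp
  [149,160): 11 bp
  [160,168): 8 bp
  [168,180): 12 bp
  [180,206): 26 bp
  [206,221): 15 bp
  [221,232): 11 bp
  [232,240): 8 bp
  [240,257): 17 bp
  [257,264): 7 bp
  [264,286): 22 bp
  [286,291): 5 bp
  [291,300): 9 bp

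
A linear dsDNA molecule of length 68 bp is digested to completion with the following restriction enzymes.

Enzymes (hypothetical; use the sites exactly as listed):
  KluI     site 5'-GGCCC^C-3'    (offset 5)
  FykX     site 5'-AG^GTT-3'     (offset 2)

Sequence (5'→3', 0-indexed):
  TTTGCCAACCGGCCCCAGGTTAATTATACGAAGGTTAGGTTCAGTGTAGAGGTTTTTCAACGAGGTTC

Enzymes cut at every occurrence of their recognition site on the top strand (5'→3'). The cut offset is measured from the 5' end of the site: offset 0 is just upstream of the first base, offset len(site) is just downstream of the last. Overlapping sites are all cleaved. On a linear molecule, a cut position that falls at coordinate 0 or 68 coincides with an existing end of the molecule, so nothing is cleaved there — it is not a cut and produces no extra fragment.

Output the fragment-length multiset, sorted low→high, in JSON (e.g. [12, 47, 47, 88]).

[3,4,5,13,13,15,15]

Per-enzyme occurrences:
  KluI GGCCCC/5: at [10] ⇒ [15]
  FykX AGGTT/2: at [16, 31, 36, 49, 62] ⇒ [18, 33, 38, 51, 64]

All cut coordinates (distinct, sorted): [15, 18, 33, 38, 51, 64]

Fragments:
  [0,15): 15 bp
  [15,18): 3 bp
  [18,33): 15 bp
  [33,38): 5 bp
  [38,51): 13 bp
  [51,64): 13 bp
  [64,68): 4 bp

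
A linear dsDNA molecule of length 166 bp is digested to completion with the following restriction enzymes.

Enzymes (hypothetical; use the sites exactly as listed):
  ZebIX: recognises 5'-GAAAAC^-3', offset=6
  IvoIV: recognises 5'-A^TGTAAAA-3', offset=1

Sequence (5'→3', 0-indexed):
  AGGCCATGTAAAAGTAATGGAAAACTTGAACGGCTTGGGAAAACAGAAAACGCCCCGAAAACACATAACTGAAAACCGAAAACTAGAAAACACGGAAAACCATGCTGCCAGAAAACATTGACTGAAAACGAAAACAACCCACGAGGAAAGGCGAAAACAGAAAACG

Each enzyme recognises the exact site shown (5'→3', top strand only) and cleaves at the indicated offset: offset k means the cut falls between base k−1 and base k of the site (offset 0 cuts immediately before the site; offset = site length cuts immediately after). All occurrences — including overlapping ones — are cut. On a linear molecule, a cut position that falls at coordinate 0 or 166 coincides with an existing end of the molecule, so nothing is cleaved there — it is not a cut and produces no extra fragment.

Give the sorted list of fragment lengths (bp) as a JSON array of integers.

Per-enzyme occurrences:
  ZebIX (GAAAAC, off=6): starts [19, 38, 45, 56, 70, 77, 85, 94, 110, 123, 129, 152, 159] → cuts [25, 44, 51, 62, 76, 83, 91, 100, 116, 129, 135, 158, 165]
  IvoIV (ATGTAAAA, off=1): starts [5] → cuts [6]

Pooled cuts: [6, 25, 44, 51, 62, 76, 83, 91, 100, 116, 129, 135, 158, 165]

Fragment lengths:
  [0,6): 6 bp
  [6,25): 19 bp
  [25,44): 19 bp
  [44,51): 7 bp
  [51,62): 11 bp
  [62,76): 14 bp
  [76,83): 7 bp
  [83,91): 8 bp
  [91,100): 9 bp
  [100,116): 16 bp
  [116,129): 13 bp
  [129,135): 6 bp
  [135,158): 23 bp
  [158,165): 7 bp
  [165,166): 1 bp

[1,6,6,7,7,7,8,9,11,13,14,16,19,19,23]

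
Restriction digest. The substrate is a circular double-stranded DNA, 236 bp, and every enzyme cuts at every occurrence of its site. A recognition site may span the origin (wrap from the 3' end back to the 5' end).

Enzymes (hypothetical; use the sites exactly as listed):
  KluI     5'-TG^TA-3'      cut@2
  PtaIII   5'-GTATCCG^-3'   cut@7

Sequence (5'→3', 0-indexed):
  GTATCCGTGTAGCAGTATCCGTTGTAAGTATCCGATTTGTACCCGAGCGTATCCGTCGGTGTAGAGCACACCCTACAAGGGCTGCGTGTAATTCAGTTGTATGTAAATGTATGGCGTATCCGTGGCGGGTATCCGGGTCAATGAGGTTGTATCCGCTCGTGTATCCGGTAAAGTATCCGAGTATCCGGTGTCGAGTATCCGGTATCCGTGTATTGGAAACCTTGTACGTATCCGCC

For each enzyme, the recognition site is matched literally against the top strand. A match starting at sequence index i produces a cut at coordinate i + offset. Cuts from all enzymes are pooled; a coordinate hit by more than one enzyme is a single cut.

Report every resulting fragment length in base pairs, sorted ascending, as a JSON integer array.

[2,2,3,4,5,6,6,6,6,6,7,8,9,10,10,11,12,12,13,13,14,14,14,16,27]

Scan for sites:
  KluI TGTA/2: at [7, 22, 37, 59, 86, 97, 101, 107, 147, 159, 208, 222] ⇒ [9, 24, 39, 61, 88, 99, 103, 109, 149, 161, 210, 224]
  PtaIII GTATCCG/7: at [0, 14, 27, 48, 115, 128, 148, 160, 172, 180, 194, 201, 227] ⇒ [7, 21, 34, 55, 122, 135, 155, 167, 179, 187, 201, 208, 234]

Pooled cuts: [7, 9, 21, 24, 34, 39, 55, 61, 88, 99, 103, 109, 122, 135, 149, 155, 161, 167, 179, 187, 201, 208, 210, 224, 234]

Fragment lengths:
  7→9: 2 bp
  9→21: 12 bp
  21→24: 3 bp
  24→34: 10 bp
  34→39: 5 bp
  39→55: 16 bp
  55→61: 6 bp
  61→88: 27 bp
  88→99: 11 bp
  99→103: 4 bp
  103→109: 6 bp
  109→122: 13 bp
  122→135: 13 bp
  135→149: 14 bp
  149→155: 6 bp
  155→161: 6 bp
  161→167: 6 bp
  167→179: 12 bp
  179→187: 8 bp
  187→201: 14 bp
  201→208: 7 bp
  208→210: 2 bp
  210→224: 14 bp
  224→234: 10 bp
  234→7 (wrap): 236-234+7 = 9 bp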